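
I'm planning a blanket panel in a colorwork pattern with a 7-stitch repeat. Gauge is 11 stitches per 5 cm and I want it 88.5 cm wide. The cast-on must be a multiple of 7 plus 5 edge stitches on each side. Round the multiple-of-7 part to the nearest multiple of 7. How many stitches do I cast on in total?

11 / 5 = 2.2 sts per cm.
88.5 × 2.2 = 194.70 sts.
Less 10 edge sts → 184.70 for the repeat.
Nearest multiple of 7: 182.
Add back 10 edge sts → 192.

Cast on 192 stitches.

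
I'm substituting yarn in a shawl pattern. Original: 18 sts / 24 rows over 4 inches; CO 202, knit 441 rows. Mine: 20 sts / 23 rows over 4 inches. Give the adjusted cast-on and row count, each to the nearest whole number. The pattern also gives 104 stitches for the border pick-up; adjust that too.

Cast on 224 stitches; work 423 rows; border pick-up 116 stitches.

Stitches: 202 × 20/18 = 224.44 → 224.
Rows: 441 × 23/24 = 422.62 → 423.
border pick-up: 104 × 20/18 = 115.56 → 116.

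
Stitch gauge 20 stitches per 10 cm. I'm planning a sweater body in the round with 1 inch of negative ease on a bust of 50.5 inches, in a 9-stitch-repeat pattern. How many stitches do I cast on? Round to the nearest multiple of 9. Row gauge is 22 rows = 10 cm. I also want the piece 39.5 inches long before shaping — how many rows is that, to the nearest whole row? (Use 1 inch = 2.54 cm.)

Finished = 50.5 − 1 = 49.5 inches.
49.5 inches × 2.54 = 125.73 cm.
20/10 = 2 sts per cm; 125.73 × 2 = 251.46 sts.
Nearest multiple of 9 → 252.
39.5 inches = 100.33 cm; × 2.2 = 220.73 → 221 rows.

Cast on 252 stitches; work 221 rows.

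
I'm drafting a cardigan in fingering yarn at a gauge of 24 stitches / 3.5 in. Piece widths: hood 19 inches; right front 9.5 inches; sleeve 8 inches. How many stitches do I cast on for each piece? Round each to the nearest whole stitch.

hood 130; right front 65; sleeve 55.

Rate = 24/3.5 = 6.857 sts per in.
hood: 19 × 6.857 = 130.29 → 130.
right front: 9.5 × 6.857 = 65.14 → 65.
sleeve: 8 × 6.857 = 54.86 → 55.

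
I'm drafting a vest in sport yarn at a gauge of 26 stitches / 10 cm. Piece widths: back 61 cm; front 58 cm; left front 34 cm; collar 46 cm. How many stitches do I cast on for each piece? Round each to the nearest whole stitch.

Rate = 26/10 = 2.6 sts per cm.
back: 61 × 2.6 = 158.60 → 159.
front: 58 × 2.6 = 150.80 → 151.
left front: 34 × 2.6 = 88.40 → 88.
collar: 46 × 2.6 = 119.60 → 120.

back 159; front 151; left front 88; collar 120.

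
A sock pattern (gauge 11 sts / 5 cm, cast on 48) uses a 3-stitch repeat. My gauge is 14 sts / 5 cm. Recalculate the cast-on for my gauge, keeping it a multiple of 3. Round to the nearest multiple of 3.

48 × 14 / 11 = 61.09.
Nearest multiple of 3: 60.

Cast on 60 stitches.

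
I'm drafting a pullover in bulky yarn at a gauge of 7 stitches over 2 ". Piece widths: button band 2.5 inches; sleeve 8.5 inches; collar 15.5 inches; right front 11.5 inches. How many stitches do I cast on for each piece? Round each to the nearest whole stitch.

Rate = 7/2 = 3.5 sts per in.
button band: 2.5 × 3.5 = 8.75 → 9.
sleeve: 8.5 × 3.5 = 29.75 → 30.
collar: 15.5 × 3.5 = 54.25 → 54.
right front: 11.5 × 3.5 = 40.25 → 40.

button band 9; sleeve 30; collar 54; right front 40.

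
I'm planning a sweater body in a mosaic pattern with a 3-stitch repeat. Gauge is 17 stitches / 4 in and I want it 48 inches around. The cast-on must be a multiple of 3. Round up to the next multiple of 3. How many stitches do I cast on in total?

17 / 4 = 4.25 sts per inch.
48 × 4.25 = 204.00 sts.
Next multiple of 3: 204.

Cast on 204 stitches.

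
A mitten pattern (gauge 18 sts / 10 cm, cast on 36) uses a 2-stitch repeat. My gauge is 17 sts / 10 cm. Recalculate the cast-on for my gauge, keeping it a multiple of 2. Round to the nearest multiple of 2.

36 × 17 / 18 = 34.00.
Nearest multiple of 2: 34.

34 stitches.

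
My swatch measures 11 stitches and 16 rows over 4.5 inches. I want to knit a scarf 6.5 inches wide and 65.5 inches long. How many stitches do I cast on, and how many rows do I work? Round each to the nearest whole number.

Cast on 16 stitches and work 233 rows.

Stitch gauge = 11/4.5 = 2.444 sts/in; 6.5 × 2.444 = 15.89 → 16 sts.
Row gauge = 16/4.5 = 3.556 rows/in; 65.5 × 3.556 = 232.89 → 233 rows.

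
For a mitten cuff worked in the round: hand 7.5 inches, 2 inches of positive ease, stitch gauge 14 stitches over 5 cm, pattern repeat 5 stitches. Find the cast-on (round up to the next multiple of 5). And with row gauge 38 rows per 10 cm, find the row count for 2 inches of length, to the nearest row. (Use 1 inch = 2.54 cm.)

Finished = 7.5 + 2 = 9.5 inches.
9.5 inches × 2.54 = 24.13 cm.
14/5 = 2.8 sts per cm; 24.13 × 2.8 = 67.56 sts.
Next multiple of 5 → 70.
2 inches = 5.08 cm; × 3.8 = 19.30 → 19 rows.

Cast on 70 stitches; work 19 rows.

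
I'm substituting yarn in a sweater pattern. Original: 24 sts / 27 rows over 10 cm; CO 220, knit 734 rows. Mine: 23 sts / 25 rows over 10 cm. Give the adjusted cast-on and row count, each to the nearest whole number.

Stitches: 220 × 23/24 = 210.83 → 211.
Rows: 734 × 25/27 = 679.63 → 680.

Cast on 211 stitches; work 680 rows.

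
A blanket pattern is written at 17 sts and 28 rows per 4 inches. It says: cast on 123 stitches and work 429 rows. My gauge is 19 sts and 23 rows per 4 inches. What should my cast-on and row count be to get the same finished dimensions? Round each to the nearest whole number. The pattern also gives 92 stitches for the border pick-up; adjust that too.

Stitches: 123 × 19/17 = 137.47 → 137.
Rows: 429 × 23/28 = 352.39 → 352.
border pick-up: 92 × 19/17 = 102.82 → 103.

Cast on 137 stitches; work 352 rows; border pick-up 103 stitches.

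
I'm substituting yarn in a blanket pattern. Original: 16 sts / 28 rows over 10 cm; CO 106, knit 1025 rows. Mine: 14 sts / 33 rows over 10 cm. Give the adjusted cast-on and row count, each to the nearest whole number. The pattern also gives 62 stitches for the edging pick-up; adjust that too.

Stitches: 106 × 14/16 = 92.75 → 93.
Rows: 1025 × 33/28 = 1208.04 → 1208.
edging pick-up: 62 × 14/16 = 54.25 → 54.

Cast on 93 stitches; work 1208 rows; edging pick-up 54 stitches.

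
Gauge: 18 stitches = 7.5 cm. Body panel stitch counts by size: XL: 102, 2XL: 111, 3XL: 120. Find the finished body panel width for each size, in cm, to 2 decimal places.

XL 42.50 cm; 2XL 46.25 cm; 3XL 50.00 cm.

18/7.5 = 2.4 sts per cm.
XL: 102 / 2.4 = 42.500 → 42.50 cm.
2XL: 111 / 2.4 = 46.250 → 46.25 cm.
3XL: 120 / 2.4 = 50.000 → 50.00 cm.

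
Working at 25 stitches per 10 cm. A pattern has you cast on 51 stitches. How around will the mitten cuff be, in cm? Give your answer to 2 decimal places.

20.40 cm.

25 stitches / 10 cm = 2.5 stitches per cm.
51 / 2.5 = 20.400 cm.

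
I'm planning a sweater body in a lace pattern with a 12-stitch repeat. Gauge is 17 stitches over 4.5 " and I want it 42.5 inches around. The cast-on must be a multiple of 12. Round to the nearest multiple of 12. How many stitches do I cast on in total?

Cast on 156 stitches.

17 / 4.5 = 3.778 sts per inch.
42.5 × 3.778 = 160.56 sts.
Nearest multiple of 12: 156.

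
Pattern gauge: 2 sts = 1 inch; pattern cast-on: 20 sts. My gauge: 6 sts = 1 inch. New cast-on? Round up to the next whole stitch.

Scale factor = 6 / 2 = 3.000.
20 × 6 / 2 = 60.00 sts.

Cast on 60 stitches.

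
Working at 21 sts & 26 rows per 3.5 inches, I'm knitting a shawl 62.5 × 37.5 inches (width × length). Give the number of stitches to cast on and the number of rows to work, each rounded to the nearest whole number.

Cast on 375 stitches and work 279 rows.

Stitch gauge = 21/3.5 = 6 sts/in; 62.5 × 6 = 375.00 → 375 sts.
Row gauge = 26/3.5 = 7.429 rows/in; 37.5 × 7.429 = 278.57 → 279 rows.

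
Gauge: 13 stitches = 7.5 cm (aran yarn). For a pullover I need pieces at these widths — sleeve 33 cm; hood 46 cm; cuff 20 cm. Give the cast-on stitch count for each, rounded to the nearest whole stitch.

Rate = 13/7.5 = 1.733 sts per cm.
sleeve: 33 × 1.733 = 57.20 → 57.
hood: 46 × 1.733 = 79.73 → 80.
cuff: 20 × 1.733 = 34.67 → 35.

sleeve 57; hood 80; cuff 35.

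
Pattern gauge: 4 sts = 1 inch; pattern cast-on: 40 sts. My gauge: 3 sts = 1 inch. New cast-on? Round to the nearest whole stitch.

Scale factor = 3 / 4 = 0.750.
40 × 3 / 4 = 30.00 sts.

CO 30 sts.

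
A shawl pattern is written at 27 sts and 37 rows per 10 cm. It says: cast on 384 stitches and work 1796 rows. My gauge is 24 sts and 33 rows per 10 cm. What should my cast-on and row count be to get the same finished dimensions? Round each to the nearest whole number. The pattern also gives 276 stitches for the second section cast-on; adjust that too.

Stitches: 384 × 24/27 = 341.33 → 341.
Rows: 1796 × 33/37 = 1601.84 → 1602.
second section cast-on: 276 × 24/27 = 245.33 → 245.

Cast on 341 stitches; work 1602 rows; second section cast-on 245 stitches.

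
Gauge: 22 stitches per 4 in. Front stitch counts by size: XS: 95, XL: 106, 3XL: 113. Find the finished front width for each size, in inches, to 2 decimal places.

XS 17.27 inches; XL 19.27 inches; 3XL 20.55 inches.

22/4 = 5.5 sts per in.
XS: 95 / 5.5 = 17.273 → 17.27 in.
XL: 106 / 5.5 = 19.273 → 19.27 in.
3XL: 113 / 5.5 = 20.545 → 20.55 in.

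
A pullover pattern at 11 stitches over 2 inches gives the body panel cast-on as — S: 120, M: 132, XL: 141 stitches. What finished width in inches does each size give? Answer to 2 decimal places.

S 21.82 inches; M 24.00 inches; XL 25.64 inches.

11/2 = 5.5 sts per in.
S: 120 / 5.5 = 21.818 → 21.82 in.
M: 132 / 5.5 = 24.000 → 24.00 in.
XL: 141 / 5.5 = 25.636 → 25.64 in.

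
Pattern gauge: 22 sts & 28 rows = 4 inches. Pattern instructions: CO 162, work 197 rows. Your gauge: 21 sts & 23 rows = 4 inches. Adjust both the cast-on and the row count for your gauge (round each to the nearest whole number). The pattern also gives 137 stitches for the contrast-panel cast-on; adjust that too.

Stitches: 162 × 21/22 = 154.64 → 155.
Rows: 197 × 23/28 = 161.82 → 162.
contrast-panel cast-on: 137 × 21/22 = 130.77 → 131.

Cast on 155 stitches; work 162 rows; contrast-panel cast-on 131 stitches.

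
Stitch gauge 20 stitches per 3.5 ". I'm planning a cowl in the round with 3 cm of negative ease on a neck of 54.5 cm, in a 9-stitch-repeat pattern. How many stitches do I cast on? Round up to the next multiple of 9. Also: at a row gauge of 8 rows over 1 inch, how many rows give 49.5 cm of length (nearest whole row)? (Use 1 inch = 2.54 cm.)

Finished = 54.5 − 3 = 51.5 cm.
51.5 cm × 1/2.54 = 20.28 inches.
20/3.5 = 5.714 sts per in; 20.28 × 5.714 = 115.86 sts.
Next multiple of 9 → 117.
49.5 cm = 19.49 inches; × 8 = 155.91 → 156 rows.

Cast on 117 stitches; work 156 rows.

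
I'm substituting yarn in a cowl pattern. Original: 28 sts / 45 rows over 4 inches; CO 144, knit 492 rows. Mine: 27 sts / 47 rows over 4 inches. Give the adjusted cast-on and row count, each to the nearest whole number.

Cast on 139 stitches; work 514 rows.

Stitches: 144 × 27/28 = 138.86 → 139.
Rows: 492 × 47/45 = 513.87 → 514.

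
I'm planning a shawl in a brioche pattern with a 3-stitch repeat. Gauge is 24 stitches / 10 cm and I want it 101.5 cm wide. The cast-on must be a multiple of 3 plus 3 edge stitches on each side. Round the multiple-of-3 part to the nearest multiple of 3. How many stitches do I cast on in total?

24 / 10 = 2.4 sts per cm.
101.5 × 2.4 = 243.60 sts.
Less 6 edge sts → 237.60 for the repeat.
Nearest multiple of 3: 237.
Add back 6 edge sts → 243.

CO 243 sts.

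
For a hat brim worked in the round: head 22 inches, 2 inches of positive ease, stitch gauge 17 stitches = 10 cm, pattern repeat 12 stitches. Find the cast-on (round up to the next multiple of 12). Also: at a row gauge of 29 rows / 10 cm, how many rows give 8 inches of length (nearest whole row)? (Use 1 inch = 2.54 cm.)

Finished = 22 + 2 = 24 inches.
24 inches × 2.54 = 60.96 cm.
17/10 = 1.7 sts per cm; 60.96 × 1.7 = 103.63 sts.
Next multiple of 12 → 108.
8 inches = 20.32 cm; × 2.9 = 58.93 → 59 rows.

Cast on 108 stitches; work 59 rows.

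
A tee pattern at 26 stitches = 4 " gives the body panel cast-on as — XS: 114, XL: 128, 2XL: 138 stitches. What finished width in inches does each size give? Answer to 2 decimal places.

26/4 = 6.5 sts per in.
XS: 114 / 6.5 = 17.538 → 17.54 in.
XL: 128 / 6.5 = 19.692 → 19.69 in.
2XL: 138 / 6.5 = 21.231 → 21.23 in.

XS 17.54 inches; XL 19.69 inches; 2XL 21.23 inches.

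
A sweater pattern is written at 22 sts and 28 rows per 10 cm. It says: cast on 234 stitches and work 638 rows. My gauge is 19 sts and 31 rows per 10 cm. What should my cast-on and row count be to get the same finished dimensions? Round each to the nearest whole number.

Cast on 202 stitches; work 706 rows.

Stitches: 234 × 19/22 = 202.09 → 202.
Rows: 638 × 31/28 = 706.36 → 706.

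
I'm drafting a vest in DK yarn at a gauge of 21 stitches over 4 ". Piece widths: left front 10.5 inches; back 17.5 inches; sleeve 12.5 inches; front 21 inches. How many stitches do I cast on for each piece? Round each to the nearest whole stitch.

left front 55; back 92; sleeve 66; front 110.

Rate = 21/4 = 5.25 sts per in.
left front: 10.5 × 5.25 = 55.12 → 55.
back: 17.5 × 5.25 = 91.88 → 92.
sleeve: 12.5 × 5.25 = 65.62 → 66.
front: 21 × 5.25 = 110.25 → 110.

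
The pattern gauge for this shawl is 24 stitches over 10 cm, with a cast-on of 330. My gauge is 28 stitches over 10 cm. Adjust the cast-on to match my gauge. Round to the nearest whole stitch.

385 stitches.

Scale factor = 28 / 24 = 1.167.
330 × 28 / 24 = 385.00 sts.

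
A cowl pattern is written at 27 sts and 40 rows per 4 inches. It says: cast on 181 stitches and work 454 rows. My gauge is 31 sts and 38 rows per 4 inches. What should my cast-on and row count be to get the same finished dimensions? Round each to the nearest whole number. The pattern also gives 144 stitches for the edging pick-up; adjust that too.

Stitches: 181 × 31/27 = 207.81 → 208.
Rows: 454 × 38/40 = 431.30 → 431.
edging pick-up: 144 × 31/27 = 165.33 → 165.

Cast on 208 stitches; work 431 rows; edging pick-up 165 stitches.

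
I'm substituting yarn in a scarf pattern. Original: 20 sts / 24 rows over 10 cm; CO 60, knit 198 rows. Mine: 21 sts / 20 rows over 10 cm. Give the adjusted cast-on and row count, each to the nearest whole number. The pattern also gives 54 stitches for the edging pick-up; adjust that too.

Stitches: 60 × 21/20 = 63.00 → 63.
Rows: 198 × 20/24 = 165.00 → 165.
edging pick-up: 54 × 21/20 = 56.70 → 57.

Cast on 63 stitches; work 165 rows; edging pick-up 57 stitches.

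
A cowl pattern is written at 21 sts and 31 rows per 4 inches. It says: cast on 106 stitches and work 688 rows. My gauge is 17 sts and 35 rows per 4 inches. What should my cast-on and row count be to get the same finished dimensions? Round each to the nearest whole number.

Cast on 86 stitches; work 777 rows.

Stitches: 106 × 17/21 = 85.81 → 86.
Rows: 688 × 35/31 = 776.77 → 777.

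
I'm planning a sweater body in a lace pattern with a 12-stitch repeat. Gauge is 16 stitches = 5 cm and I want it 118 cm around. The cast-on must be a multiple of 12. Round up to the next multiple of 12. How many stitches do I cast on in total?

384 stitches.

16 / 5 = 3.2 sts per cm.
118 × 3.2 = 377.60 sts.
Next multiple of 12: 384.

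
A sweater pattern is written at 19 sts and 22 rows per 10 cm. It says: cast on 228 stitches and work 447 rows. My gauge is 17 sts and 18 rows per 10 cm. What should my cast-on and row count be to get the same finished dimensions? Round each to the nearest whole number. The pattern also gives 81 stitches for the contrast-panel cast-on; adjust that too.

Cast on 204 stitches; work 366 rows; contrast-panel cast-on 72 stitches.

Stitches: 228 × 17/19 = 204.00 → 204.
Rows: 447 × 18/22 = 365.73 → 366.
contrast-panel cast-on: 81 × 17/19 = 72.47 → 72.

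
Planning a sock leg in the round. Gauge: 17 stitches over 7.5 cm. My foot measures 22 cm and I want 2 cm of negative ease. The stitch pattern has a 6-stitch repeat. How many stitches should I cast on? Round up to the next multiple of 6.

Finished = 22 − 2 = 20 cm.
17 / 7.5 = 2.267 sts/cm.
20 × 2.267 = 45.33 sts.
Next multiple of 6: 48.

CO 48 sts.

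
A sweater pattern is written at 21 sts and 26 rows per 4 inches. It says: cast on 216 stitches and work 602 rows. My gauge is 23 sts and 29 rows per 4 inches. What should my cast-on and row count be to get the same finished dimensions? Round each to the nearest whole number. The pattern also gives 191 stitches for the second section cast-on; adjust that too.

Stitches: 216 × 23/21 = 236.57 → 237.
Rows: 602 × 29/26 = 671.46 → 671.
second section cast-on: 191 × 23/21 = 209.19 → 209.

Cast on 237 stitches; work 671 rows; second section cast-on 209 stitches.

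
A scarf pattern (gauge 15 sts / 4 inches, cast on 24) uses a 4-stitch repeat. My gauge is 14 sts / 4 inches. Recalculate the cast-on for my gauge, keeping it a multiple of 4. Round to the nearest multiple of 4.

24 stitches.

24 × 14 / 15 = 22.40.
Nearest multiple of 4: 24.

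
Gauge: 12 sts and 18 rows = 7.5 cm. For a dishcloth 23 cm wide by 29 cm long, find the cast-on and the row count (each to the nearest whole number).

Stitch gauge = 12/7.5 = 1.6 sts/cm; 23 × 1.6 = 36.80 → 37 sts.
Row gauge = 18/7.5 = 2.4 rows/cm; 29 × 2.4 = 69.60 → 70 rows.

Cast on 37 stitches and work 70 rows.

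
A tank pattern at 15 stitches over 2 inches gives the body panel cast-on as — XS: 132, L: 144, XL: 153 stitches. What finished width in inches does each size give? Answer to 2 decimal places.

15/2 = 7.5 sts per in.
XS: 132 / 7.5 = 17.600 → 17.60 in.
L: 144 / 7.5 = 19.200 → 19.20 in.
XL: 153 / 7.5 = 20.400 → 20.40 in.

XS 17.60 inches; L 19.20 inches; XL 20.40 inches.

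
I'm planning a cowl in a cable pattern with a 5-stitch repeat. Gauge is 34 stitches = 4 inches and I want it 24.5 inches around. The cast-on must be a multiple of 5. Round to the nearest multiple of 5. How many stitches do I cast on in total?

34 / 4 = 8.5 sts per inch.
24.5 × 8.5 = 208.25 sts.
Nearest multiple of 5: 210.

Cast on 210 stitches.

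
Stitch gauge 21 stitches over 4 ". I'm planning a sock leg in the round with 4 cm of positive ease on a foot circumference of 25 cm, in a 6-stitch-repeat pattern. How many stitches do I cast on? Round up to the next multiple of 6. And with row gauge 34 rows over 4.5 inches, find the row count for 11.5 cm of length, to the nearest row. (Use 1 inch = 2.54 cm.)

Cast on 60 stitches; work 34 rows.

Finished = 25 + 4 = 29 cm.
29 cm × 1/2.54 = 11.42 inches.
21/4 = 5.25 sts per in; 11.42 × 5.25 = 59.94 sts.
Next multiple of 6 → 60.
11.5 cm = 4.53 inches; × 7.556 = 34.21 → 34 rows.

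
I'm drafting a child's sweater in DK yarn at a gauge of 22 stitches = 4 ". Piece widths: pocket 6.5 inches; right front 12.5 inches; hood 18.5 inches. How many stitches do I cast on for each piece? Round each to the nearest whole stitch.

pocket 36; right front 69; hood 102.

Rate = 22/4 = 5.5 sts per in.
pocket: 6.5 × 5.5 = 35.75 → 36.
right front: 12.5 × 5.5 = 68.75 → 69.
hood: 18.5 × 5.5 = 101.75 → 102.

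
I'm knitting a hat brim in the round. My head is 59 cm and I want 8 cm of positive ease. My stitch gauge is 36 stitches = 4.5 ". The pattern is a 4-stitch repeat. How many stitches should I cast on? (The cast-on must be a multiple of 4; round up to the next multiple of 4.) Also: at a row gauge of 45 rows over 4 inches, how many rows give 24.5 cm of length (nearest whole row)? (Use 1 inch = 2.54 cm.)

Cast on 212 stitches; work 109 rows.

Finished = 59 + 8 = 67 cm.
67 cm × 1/2.54 = 26.38 inches.
36/4.5 = 8 sts per in; 26.38 × 8 = 211.02 sts.
Next multiple of 4 → 212.
24.5 cm = 9.65 inches; × 11.25 = 108.51 → 109 rows.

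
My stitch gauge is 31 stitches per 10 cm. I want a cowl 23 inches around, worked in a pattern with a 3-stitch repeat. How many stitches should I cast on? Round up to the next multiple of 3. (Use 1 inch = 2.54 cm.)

23 in = 23 × 2.54 = 58.42 cm.
31 / 10 = 3.1 sts/cm.
58.42 × 3.1 = 181.10 sts.
→ 183.

183 stitches.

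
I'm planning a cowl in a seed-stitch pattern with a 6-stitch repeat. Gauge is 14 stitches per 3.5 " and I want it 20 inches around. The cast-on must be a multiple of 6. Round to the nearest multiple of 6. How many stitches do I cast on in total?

Cast on 78 stitches.

14 / 3.5 = 4 sts per inch.
20 × 4 = 80.00 sts.
Nearest multiple of 6: 78.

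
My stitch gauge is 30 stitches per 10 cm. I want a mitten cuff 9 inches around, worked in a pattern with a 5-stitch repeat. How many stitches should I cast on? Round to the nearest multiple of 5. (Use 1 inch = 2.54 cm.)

9 in = 9 × 2.54 = 22.86 cm.
30 / 10 = 3 sts/cm.
22.86 × 3 = 68.58 sts.
→ 70.

CO 70 sts.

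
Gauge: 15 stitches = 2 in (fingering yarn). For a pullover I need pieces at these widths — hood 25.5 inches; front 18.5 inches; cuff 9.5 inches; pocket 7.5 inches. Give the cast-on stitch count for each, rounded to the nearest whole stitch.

hood 191; front 139; cuff 71; pocket 56.

Rate = 15/2 = 7.5 sts per in.
hood: 25.5 × 7.5 = 191.25 → 191.
front: 18.5 × 7.5 = 138.75 → 139.
cuff: 9.5 × 7.5 = 71.25 → 71.
pocket: 7.5 × 7.5 = 56.25 → 56.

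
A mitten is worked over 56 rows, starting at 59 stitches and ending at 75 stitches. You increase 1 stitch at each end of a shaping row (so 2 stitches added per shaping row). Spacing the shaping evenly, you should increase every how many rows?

Increase every 7th row.

Stitches to add: |75 − 59| = 16.
Shaping rows needed: 16 / 2 = 8.
56 rows / 8 = every 7 rows.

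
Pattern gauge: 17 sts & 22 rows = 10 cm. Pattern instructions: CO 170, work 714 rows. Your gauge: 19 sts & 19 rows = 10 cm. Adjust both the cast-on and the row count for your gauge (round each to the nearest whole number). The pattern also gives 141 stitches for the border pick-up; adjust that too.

Stitches: 170 × 19/17 = 190.00 → 190.
Rows: 714 × 19/22 = 616.64 → 617.
border pick-up: 141 × 19/17 = 157.59 → 158.

Cast on 190 stitches; work 617 rows; border pick-up 158 stitches.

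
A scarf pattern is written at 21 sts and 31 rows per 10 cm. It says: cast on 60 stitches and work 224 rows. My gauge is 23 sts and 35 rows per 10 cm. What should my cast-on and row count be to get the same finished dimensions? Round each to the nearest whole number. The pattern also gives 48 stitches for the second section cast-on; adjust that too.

Stitches: 60 × 23/21 = 65.71 → 66.
Rows: 224 × 35/31 = 252.90 → 253.
second section cast-on: 48 × 23/21 = 52.57 → 53.

Cast on 66 stitches; work 253 rows; second section cast-on 53 stitches.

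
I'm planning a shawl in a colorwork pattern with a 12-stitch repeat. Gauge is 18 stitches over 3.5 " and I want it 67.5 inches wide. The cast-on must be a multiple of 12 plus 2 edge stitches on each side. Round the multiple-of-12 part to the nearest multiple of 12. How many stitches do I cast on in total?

352 stitches.

18 / 3.5 = 5.143 sts per inch.
67.5 × 5.143 = 347.14 sts.
Less 4 edge sts → 343.14 for the repeat.
Nearest multiple of 12: 348.
Add back 4 edge sts → 352.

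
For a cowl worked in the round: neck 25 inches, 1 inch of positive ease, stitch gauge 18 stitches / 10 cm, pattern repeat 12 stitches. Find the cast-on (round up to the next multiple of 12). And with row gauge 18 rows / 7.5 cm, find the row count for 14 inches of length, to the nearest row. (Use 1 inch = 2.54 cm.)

Finished = 25 + 1 = 26 inches.
26 inches × 2.54 = 66.04 cm.
18/10 = 1.8 sts per cm; 66.04 × 1.8 = 118.87 sts.
Next multiple of 12 → 120.
14 inches = 35.56 cm; × 2.4 = 85.34 → 85 rows.

Cast on 120 stitches; work 85 rows.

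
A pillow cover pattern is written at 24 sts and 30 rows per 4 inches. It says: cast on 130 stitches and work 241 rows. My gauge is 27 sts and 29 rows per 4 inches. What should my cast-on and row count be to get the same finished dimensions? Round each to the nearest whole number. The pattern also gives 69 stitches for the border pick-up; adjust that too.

Stitches: 130 × 27/24 = 146.25 → 146.
Rows: 241 × 29/30 = 232.97 → 233.
border pick-up: 69 × 27/24 = 77.62 → 78.

Cast on 146 stitches; work 233 rows; border pick-up 78 stitches.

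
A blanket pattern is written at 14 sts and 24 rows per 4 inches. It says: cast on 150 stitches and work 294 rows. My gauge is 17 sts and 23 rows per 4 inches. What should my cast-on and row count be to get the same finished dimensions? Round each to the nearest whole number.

Stitches: 150 × 17/14 = 182.14 → 182.
Rows: 294 × 23/24 = 281.75 → 282.

Cast on 182 stitches; work 282 rows.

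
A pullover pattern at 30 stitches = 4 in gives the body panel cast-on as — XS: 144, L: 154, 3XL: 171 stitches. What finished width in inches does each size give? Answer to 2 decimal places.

XS 19.20 inches; L 20.53 inches; 3XL 22.80 inches.

30/4 = 7.5 sts per in.
XS: 144 / 7.5 = 19.200 → 19.20 in.
L: 154 / 7.5 = 20.533 → 20.53 in.
3XL: 171 / 7.5 = 22.800 → 22.80 in.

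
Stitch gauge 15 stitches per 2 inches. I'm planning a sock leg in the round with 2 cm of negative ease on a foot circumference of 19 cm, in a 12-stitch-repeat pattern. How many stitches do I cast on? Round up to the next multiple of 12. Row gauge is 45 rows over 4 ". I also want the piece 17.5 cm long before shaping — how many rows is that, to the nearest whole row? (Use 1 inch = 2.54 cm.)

Finished = 19 − 2 = 17 cm.
17 cm × 1/2.54 = 6.69 inches.
15/2 = 7.5 sts per in; 6.69 × 7.5 = 50.20 sts.
Next multiple of 12 → 60.
17.5 cm = 6.89 inches; × 11.25 = 77.51 → 78 rows.

Cast on 60 stitches; work 78 rows.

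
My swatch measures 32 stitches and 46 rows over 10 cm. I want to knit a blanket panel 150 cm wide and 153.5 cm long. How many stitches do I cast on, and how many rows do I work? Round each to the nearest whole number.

Cast on 480 stitches and work 706 rows.

Stitch gauge = 32/10 = 3.2 sts/cm; 150 × 3.2 = 480.00 → 480 sts.
Row gauge = 46/10 = 4.6 rows/cm; 153.5 × 4.6 = 706.10 → 706 rows.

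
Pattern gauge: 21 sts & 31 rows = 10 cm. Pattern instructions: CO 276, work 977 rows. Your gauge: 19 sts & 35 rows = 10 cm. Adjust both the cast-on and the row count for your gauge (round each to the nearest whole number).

Stitches: 276 × 19/21 = 249.71 → 250.
Rows: 977 × 35/31 = 1103.06 → 1103.

Cast on 250 stitches; work 1103 rows.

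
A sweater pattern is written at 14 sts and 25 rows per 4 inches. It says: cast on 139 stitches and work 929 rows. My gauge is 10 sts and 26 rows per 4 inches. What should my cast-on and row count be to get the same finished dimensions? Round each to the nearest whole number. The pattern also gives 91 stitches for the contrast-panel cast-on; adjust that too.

Cast on 99 stitches; work 966 rows; contrast-panel cast-on 65 stitches.

Stitches: 139 × 10/14 = 99.29 → 99.
Rows: 929 × 26/25 = 966.16 → 966.
contrast-panel cast-on: 91 × 10/14 = 65.00 → 65.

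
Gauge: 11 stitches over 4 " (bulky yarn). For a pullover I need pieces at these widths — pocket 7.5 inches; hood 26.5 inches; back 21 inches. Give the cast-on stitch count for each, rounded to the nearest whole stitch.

Rate = 11/4 = 2.75 sts per in.
pocket: 7.5 × 2.75 = 20.62 → 21.
hood: 26.5 × 2.75 = 72.88 → 73.
back: 21 × 2.75 = 57.75 → 58.

pocket 21; hood 73; back 58.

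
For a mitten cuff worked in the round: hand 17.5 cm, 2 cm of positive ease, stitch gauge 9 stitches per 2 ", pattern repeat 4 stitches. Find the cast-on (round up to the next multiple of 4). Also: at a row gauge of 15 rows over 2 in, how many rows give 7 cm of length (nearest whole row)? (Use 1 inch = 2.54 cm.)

Cast on 36 stitches; work 21 rows.

Finished = 17.5 + 2 = 19.5 cm.
19.5 cm × 1/2.54 = 7.68 inches.
9/2 = 4.5 sts per in; 7.68 × 4.5 = 34.55 sts.
Next multiple of 4 → 36.
7 cm = 2.76 inches; × 7.5 = 20.67 → 21 rows.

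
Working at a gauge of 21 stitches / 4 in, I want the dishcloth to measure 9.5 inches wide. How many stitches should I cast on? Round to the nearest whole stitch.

50 stitches.

21 stitches / 4 in = 5.25 stitches per inch.
9.5 × 5.25 = 49.88 stitches.
Round to nearest → 50.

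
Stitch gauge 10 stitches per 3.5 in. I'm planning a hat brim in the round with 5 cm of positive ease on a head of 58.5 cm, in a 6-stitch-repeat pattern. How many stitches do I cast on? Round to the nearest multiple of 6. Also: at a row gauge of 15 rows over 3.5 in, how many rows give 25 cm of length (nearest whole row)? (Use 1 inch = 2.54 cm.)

Finished = 58.5 + 5 = 63.5 cm.
63.5 cm × 1/2.54 = 25.00 inches.
10/3.5 = 2.857 sts per in; 25.00 × 2.857 = 71.43 sts.
Nearest multiple of 6 → 72.
25 cm = 9.84 inches; × 4.286 = 42.18 → 42 rows.

Cast on 72 stitches; work 42 rows.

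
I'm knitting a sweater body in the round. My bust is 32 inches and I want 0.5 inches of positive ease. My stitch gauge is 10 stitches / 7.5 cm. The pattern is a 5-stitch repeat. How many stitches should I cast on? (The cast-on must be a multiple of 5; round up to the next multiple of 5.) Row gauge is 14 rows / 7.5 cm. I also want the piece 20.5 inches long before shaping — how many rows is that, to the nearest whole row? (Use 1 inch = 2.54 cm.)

Cast on 115 stitches; work 97 rows.

Finished = 32 + 0.5 = 32.5 inches.
32.5 inches × 2.54 = 82.55 cm.
10/7.5 = 1.333 sts per cm; 82.55 × 1.333 = 110.07 sts.
Next multiple of 5 → 115.
20.5 inches = 52.07 cm; × 1.867 = 97.20 → 97 rows.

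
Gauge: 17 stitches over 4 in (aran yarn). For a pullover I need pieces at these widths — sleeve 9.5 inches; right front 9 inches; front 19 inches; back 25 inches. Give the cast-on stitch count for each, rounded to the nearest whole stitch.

Rate = 17/4 = 4.25 sts per in.
sleeve: 9.5 × 4.25 = 40.38 → 40.
right front: 9 × 4.25 = 38.25 → 38.
front: 19 × 4.25 = 80.75 → 81.
back: 25 × 4.25 = 106.25 → 106.

sleeve 40; right front 38; front 81; back 106.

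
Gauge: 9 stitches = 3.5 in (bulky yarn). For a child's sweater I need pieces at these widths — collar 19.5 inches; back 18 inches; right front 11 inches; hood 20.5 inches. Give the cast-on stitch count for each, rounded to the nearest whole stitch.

collar 50; back 46; right front 28; hood 53.

Rate = 9/3.5 = 2.571 sts per in.
collar: 19.5 × 2.571 = 50.14 → 50.
back: 18 × 2.571 = 46.29 → 46.
right front: 11 × 2.571 = 28.29 → 28.
hood: 20.5 × 2.571 = 52.71 → 53.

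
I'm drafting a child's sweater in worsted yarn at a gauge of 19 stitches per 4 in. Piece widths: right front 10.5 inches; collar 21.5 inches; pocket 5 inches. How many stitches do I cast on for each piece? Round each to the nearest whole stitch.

right front 50; collar 102; pocket 24.

Rate = 19/4 = 4.75 sts per in.
right front: 10.5 × 4.75 = 49.88 → 50.
collar: 21.5 × 4.75 = 102.12 → 102.
pocket: 5 × 4.75 = 23.75 → 24.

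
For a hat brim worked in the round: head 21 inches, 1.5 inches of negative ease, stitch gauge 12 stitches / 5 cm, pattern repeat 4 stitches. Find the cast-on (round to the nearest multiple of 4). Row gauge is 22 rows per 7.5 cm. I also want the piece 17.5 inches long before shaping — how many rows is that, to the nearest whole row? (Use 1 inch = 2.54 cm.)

Finished = 21 − 1.5 = 19.5 inches.
19.5 inches × 2.54 = 49.53 cm.
12/5 = 2.4 sts per cm; 49.53 × 2.4 = 118.87 sts.
Nearest multiple of 4 → 120.
17.5 inches = 44.45 cm; × 2.933 = 130.39 → 130 rows.

Cast on 120 stitches; work 130 rows.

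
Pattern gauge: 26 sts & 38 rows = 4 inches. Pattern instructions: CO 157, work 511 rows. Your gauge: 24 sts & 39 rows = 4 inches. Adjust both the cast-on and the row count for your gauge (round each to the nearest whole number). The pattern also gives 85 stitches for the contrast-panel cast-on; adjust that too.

Cast on 145 stitches; work 524 rows; contrast-panel cast-on 78 stitches.

Stitches: 157 × 24/26 = 144.92 → 145.
Rows: 511 × 39/38 = 524.45 → 524.
contrast-panel cast-on: 85 × 24/26 = 78.46 → 78.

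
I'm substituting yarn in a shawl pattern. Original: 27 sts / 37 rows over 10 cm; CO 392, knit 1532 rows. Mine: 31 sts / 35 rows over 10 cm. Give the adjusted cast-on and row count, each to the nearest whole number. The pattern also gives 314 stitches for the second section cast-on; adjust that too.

Cast on 450 stitches; work 1449 rows; second section cast-on 361 stitches.

Stitches: 392 × 31/27 = 450.07 → 450.
Rows: 1532 × 35/37 = 1449.19 → 1449.
second section cast-on: 314 × 31/27 = 360.52 → 361.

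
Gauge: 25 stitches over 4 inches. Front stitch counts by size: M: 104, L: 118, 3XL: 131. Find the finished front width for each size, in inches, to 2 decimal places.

M 16.64 inches; L 18.88 inches; 3XL 20.96 inches.

25/4 = 6.25 sts per in.
M: 104 / 6.25 = 16.640 → 16.64 in.
L: 118 / 6.25 = 18.880 → 18.88 in.
3XL: 131 / 6.25 = 20.960 → 20.96 in.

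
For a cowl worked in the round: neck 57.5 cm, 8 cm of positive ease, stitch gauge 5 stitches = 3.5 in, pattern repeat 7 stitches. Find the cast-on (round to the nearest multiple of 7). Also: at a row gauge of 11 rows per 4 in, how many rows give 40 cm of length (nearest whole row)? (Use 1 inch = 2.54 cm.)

Finished = 57.5 + 8 = 65.5 cm.
65.5 cm × 1/2.54 = 25.79 inches.
5/3.5 = 1.429 sts per in; 25.79 × 1.429 = 36.84 sts.
Nearest multiple of 7 → 35.
40 cm = 15.75 inches; × 2.75 = 43.31 → 43 rows.

Cast on 35 stitches; work 43 rows.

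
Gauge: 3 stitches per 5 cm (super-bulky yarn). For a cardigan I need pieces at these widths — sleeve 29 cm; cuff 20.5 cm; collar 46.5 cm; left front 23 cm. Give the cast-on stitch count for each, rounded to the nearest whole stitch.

sleeve 17; cuff 12; collar 28; left front 14.

Rate = 3/5 = 0.6 sts per cm.
sleeve: 29 × 0.6 = 17.40 → 17.
cuff: 20.5 × 0.6 = 12.30 → 12.
collar: 46.5 × 0.6 = 27.90 → 28.
left front: 23 × 0.6 = 13.80 → 14.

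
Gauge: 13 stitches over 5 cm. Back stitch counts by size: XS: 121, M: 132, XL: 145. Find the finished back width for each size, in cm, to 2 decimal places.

XS 46.54 cm; M 50.77 cm; XL 55.77 cm.

13/5 = 2.6 sts per cm.
XS: 121 / 2.6 = 46.538 → 46.54 cm.
M: 132 / 2.6 = 50.769 → 50.77 cm.
XL: 145 / 2.6 = 55.769 → 55.77 cm.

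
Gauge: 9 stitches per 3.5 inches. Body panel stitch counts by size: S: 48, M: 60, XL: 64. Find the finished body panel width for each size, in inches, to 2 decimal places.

9/3.5 = 2.571 sts per in.
S: 48 / 2.571 = 18.667 → 18.67 in.
M: 60 / 2.571 = 23.333 → 23.33 in.
XL: 64 / 2.571 = 24.889 → 24.89 in.

S 18.67 inches; M 23.33 inches; XL 24.89 inches.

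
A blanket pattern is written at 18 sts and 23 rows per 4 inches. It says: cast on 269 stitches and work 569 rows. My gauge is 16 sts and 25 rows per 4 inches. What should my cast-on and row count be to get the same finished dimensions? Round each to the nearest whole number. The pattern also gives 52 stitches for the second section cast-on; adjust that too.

Stitches: 269 × 16/18 = 239.11 → 239.
Rows: 569 × 25/23 = 618.48 → 618.
second section cast-on: 52 × 16/18 = 46.22 → 46.

Cast on 239 stitches; work 618 rows; second section cast-on 46 stitches.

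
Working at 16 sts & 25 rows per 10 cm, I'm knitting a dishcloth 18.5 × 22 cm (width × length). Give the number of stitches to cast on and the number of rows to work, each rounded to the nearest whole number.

Cast on 30 stitches and work 55 rows.

Stitch gauge = 16/10 = 1.6 sts/cm; 18.5 × 1.6 = 29.60 → 30 sts.
Row gauge = 25/10 = 2.5 rows/cm; 22 × 2.5 = 55.00 → 55 rows.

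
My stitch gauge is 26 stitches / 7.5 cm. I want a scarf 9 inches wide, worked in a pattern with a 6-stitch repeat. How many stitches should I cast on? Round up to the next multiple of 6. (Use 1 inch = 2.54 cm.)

9 in = 9 × 2.54 = 22.86 cm.
26 / 7.5 = 3.467 sts/cm.
22.86 × 3.467 = 79.25 sts.
→ 84.

Cast on 84 stitches.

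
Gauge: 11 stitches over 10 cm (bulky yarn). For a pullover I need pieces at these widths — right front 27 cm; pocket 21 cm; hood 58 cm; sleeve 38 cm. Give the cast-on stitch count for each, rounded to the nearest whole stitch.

right front 30; pocket 23; hood 64; sleeve 42.

Rate = 11/10 = 1.1 sts per cm.
right front: 27 × 1.1 = 29.70 → 30.
pocket: 21 × 1.1 = 23.10 → 23.
hood: 58 × 1.1 = 63.80 → 64.
sleeve: 38 × 1.1 = 41.80 → 42.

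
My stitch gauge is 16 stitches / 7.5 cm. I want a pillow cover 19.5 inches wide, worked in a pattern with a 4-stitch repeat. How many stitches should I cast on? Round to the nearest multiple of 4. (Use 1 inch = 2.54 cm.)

Cast on 104 stitches.

19.5 in = 19.5 × 2.54 = 49.53 cm.
16 / 7.5 = 2.133 sts/cm.
49.53 × 2.133 = 105.66 sts.
→ 104.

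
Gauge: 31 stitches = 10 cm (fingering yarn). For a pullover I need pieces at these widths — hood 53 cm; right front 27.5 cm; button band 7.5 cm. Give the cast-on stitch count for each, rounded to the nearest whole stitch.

hood 164; right front 85; button band 23.

Rate = 31/10 = 3.1 sts per cm.
hood: 53 × 3.1 = 164.30 → 164.
right front: 27.5 × 3.1 = 85.25 → 85.
button band: 7.5 × 3.1 = 23.25 → 23.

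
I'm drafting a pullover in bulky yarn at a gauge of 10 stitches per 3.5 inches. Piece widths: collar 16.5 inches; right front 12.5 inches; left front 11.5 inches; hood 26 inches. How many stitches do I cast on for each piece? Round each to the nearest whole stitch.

Rate = 10/3.5 = 2.857 sts per in.
collar: 16.5 × 2.857 = 47.14 → 47.
right front: 12.5 × 2.857 = 35.71 → 36.
left front: 11.5 × 2.857 = 32.86 → 33.
hood: 26 × 2.857 = 74.29 → 74.

collar 47; right front 36; left front 33; hood 74.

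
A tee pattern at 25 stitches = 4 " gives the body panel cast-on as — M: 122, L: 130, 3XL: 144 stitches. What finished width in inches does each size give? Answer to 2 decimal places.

M 19.52 inches; L 20.80 inches; 3XL 23.04 inches.

25/4 = 6.25 sts per in.
M: 122 / 6.25 = 19.520 → 19.52 in.
L: 130 / 6.25 = 20.800 → 20.80 in.
3XL: 144 / 6.25 = 23.040 → 23.04 in.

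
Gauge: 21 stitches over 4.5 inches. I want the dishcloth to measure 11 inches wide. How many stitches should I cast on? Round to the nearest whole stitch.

CO 51 sts.

21 stitches / 4.5 in = 4.667 stitches per inch.
11 × 4.667 = 51.33 stitches.
Round to nearest → 51.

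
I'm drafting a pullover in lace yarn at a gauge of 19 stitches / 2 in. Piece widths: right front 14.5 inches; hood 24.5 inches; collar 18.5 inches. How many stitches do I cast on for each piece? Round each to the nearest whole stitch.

right front 138; hood 233; collar 176.

Rate = 19/2 = 9.5 sts per in.
right front: 14.5 × 9.5 = 137.75 → 138.
hood: 24.5 × 9.5 = 232.75 → 233.
collar: 18.5 × 9.5 = 175.75 → 176.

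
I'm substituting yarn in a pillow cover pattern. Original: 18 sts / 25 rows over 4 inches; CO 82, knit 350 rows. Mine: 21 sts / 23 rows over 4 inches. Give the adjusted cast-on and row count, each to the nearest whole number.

Cast on 96 stitches; work 322 rows.

Stitches: 82 × 21/18 = 95.67 → 96.
Rows: 350 × 23/25 = 322.00 → 322.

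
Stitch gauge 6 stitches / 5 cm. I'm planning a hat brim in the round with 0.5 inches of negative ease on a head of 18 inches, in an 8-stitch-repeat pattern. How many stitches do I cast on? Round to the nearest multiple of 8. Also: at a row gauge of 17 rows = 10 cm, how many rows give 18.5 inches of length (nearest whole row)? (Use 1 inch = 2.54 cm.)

Finished = 18 − 0.5 = 17.5 inches.
17.5 inches × 2.54 = 44.45 cm.
6/5 = 1.2 sts per cm; 44.45 × 1.2 = 53.34 sts.
Nearest multiple of 8 → 56.
18.5 inches = 46.99 cm; × 1.7 = 79.88 → 80 rows.

Cast on 56 stitches; work 80 rows.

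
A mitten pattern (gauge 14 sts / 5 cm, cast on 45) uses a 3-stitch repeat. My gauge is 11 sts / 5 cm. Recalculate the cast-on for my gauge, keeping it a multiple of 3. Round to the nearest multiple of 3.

45 × 11 / 14 = 35.36.
Nearest multiple of 3: 36.

Cast on 36 stitches.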